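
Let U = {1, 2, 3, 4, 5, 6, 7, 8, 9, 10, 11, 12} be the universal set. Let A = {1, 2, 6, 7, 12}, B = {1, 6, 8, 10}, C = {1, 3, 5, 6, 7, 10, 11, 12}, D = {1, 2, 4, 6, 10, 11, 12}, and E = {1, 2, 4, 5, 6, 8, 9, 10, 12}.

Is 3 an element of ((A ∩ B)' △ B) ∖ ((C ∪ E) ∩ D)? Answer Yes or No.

3 ∉ A and 3 ∉ B, so 3 ∉ A ∩ B
3 ∈ (A ∩ B)' since 3 ∉ (A ∩ B)
3 ∈ (A ∩ B)' and 3 ∉ B, so 3 ∈ (A ∩ B)' △ B
3 ∈ C and 3 ∉ E, so 3 ∈ C ∪ E
3 ∈ (C ∪ E) and 3 ∉ D, so 3 ∉ (C ∪ E) ∩ D
3 ∈ ((A ∩ B)' △ B) and 3 ∉ ((C ∪ E) ∩ D), so 3 ∈ ((A ∩ B)' △ B) ∖ ((C ∪ E) ∩ D)

Yes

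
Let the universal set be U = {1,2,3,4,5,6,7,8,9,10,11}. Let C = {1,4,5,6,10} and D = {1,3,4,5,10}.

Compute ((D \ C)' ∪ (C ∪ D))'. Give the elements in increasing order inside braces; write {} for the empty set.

{}

D \ C = {3}
(D \ C)' = {1,2,4,5,6,7,8,9,10,11}
C ∪ D = {1,3,4,5,6,10}
(D \ C)' ∪ (C ∪ D) = {1,2,3,4,5,6,7,8,9,10,11}
((D \ C)' ∪ (C ∪ D))' = {}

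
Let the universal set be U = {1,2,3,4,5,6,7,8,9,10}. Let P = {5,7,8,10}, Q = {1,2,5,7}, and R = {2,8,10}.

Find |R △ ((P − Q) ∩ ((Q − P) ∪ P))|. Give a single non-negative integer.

P − Q = {8,10}
Q − P = {1,2}
(Q − P) ∪ P = {1,2,5,7,8,10}
(P − Q) ∩ ((Q − P) ∪ P) = {8,10}
R △ ((P − Q) ∩ ((Q − P) ∪ P)) = {2}
|R △ ((P − Q) ∩ ((Q − P) ∪ P))| = 1

1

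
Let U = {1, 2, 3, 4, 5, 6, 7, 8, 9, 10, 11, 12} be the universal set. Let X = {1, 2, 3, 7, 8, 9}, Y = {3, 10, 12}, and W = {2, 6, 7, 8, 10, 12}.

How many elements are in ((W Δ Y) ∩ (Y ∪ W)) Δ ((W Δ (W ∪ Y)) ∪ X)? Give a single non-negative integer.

3

W Δ Y = {2, 3, 6, 7, 8}
Y ∪ W = {2, 3, 6, 7, 8, 10, 12}
(W Δ Y) ∩ (Y ∪ W) = {2, 3, 6, 7, 8}
W ∪ Y = {2, 3, 6, 7, 8, 10, 12}
W Δ (W ∪ Y) = {3}
(W Δ (W ∪ Y)) ∪ X = {1, 2, 3, 7, 8, 9}
((W Δ Y) ∩ (Y ∪ W)) Δ ((W Δ (W ∪ Y)) ∪ X) = {1, 6, 9}
|((W Δ Y) ∩ (Y ∪ W)) Δ ((W Δ (W ∪ Y)) ∪ X)| = 3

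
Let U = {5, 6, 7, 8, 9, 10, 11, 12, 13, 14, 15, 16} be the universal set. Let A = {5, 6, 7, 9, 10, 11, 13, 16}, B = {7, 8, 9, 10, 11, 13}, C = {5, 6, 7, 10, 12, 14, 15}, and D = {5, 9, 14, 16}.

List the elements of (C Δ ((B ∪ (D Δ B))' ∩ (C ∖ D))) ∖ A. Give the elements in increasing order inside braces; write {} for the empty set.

D Δ B = {5, 7, 8, 10, 11, 13, 14, 16}
B ∪ (D Δ B) = {5, 7, 8, 9, 10, 11, 13, 14, 16}
(B ∪ (D Δ B))' = {6, 12, 15}
C ∖ D = {6, 7, 10, 12, 15}
(B ∪ (D Δ B))' ∩ (C ∖ D) = {6, 12, 15}
C Δ ((B ∪ (D Δ B))' ∩ (C ∖ D)) = {5, 7, 10, 14}
(C Δ ((B ∪ (D Δ B))' ∩ (C ∖ D))) ∖ A = {14}

{14}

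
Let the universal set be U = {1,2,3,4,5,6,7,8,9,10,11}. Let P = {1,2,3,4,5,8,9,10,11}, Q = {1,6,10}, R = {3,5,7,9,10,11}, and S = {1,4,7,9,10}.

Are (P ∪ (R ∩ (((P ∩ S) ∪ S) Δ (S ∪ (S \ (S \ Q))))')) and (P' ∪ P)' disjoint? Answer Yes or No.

Yes

P ∩ S = {1,4,9,10}
(P ∩ S) ∪ S = {1,4,7,9,10}
S \ Q = {4,7,9}
S \ (S \ Q) = {1,10}
S ∪ (S \ (S \ Q)) = {1,4,7,9,10}
((P ∩ S) ∪ S) Δ (S ∪ (S \ (S \ Q))) = {}
(((P ∩ S) ∪ S) Δ (S ∪ (S \ (S \ Q))))' = {1,2,3,4,5,6,7,8,9,10,11}
R ∩ (((P ∩ S) ∪ S) Δ (S ∪ (S \ (S \ Q))))' = {3,5,7,9,10,11}
P ∪ (R ∩ (((P ∩ S) ∪ S) Δ (S ∪ (S \ (S \ Q))))') = {1,2,3,4,5,7,8,9,10,11}
P' = {6,7}
P' ∪ P = {1,2,3,4,5,6,7,8,9,10,11}
(P' ∪ P)' = {}
{1,2,3,4,5,7,8,9,10,11} and {} share no elements.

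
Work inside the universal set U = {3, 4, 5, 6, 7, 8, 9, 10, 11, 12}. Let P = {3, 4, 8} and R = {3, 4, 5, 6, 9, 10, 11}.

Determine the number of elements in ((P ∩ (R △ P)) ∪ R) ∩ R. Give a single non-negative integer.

7

R △ P = {5, 6, 8, 9, 10, 11}
P ∩ (R △ P) = {8}
(P ∩ (R △ P)) ∪ R = {3, 4, 5, 6, 8, 9, 10, 11}
((P ∩ (R △ P)) ∪ R) ∩ R = {3, 4, 5, 6, 9, 10, 11}
|((P ∩ (R △ P)) ∪ R) ∩ R| = 7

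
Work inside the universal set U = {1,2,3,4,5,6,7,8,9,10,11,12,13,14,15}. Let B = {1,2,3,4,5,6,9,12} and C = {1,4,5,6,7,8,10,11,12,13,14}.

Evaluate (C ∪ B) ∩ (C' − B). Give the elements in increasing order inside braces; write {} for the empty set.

C ∪ B = {1,2,3,4,5,6,7,8,9,10,11,12,13,14}
C' = {2,3,9,15}
C' − B = {15}
(C ∪ B) ∩ (C' − B) = {}

{}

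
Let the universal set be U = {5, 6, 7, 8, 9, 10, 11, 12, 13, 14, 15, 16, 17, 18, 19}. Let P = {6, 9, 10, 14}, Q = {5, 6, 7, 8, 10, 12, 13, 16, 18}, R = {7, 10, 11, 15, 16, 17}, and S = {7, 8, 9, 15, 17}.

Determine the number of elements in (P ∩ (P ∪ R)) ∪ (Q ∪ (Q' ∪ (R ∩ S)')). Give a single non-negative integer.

15

P ∪ R = {6, 7, 9, 10, 11, 14, 15, 16, 17}
P ∩ (P ∪ R) = {6, 9, 10, 14}
Q' = {9, 11, 14, 15, 17, 19}
R ∩ S = {7, 15, 17}
(R ∩ S)' = {5, 6, 8, 9, 10, 11, 12, 13, 14, 16, 18, 19}
Q' ∪ (R ∩ S)' = {5, 6, 8, 9, 10, 11, 12, 13, 14, 15, 16, 17, 18, 19}
Q ∪ (Q' ∪ (R ∩ S)') = {5, 6, 7, 8, 9, 10, 11, 12, 13, 14, 15, 16, 17, 18, 19}
(P ∩ (P ∪ R)) ∪ (Q ∪ (Q' ∪ (R ∩ S)')) = {5, 6, 7, 8, 9, 10, 11, 12, 13, 14, 15, 16, 17, 18, 19}
|(P ∩ (P ∪ R)) ∪ (Q ∪ (Q' ∪ (R ∩ S)'))| = 15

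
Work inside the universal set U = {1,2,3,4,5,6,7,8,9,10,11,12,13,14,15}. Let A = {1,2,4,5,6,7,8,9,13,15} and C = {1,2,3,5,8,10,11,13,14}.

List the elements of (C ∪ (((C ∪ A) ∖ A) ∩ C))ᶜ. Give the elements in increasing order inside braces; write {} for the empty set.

{4,6,7,9,12,15}

C ∪ A = {1,2,3,4,5,6,7,8,9,10,11,13,14,15}
(C ∪ A) ∖ A = {3,10,11,14}
((C ∪ A) ∖ A) ∩ C = {3,10,11,14}
C ∪ (((C ∪ A) ∖ A) ∩ C) = {1,2,3,5,8,10,11,13,14}
(C ∪ (((C ∪ A) ∖ A) ∩ C))ᶜ = {4,6,7,9,12,15}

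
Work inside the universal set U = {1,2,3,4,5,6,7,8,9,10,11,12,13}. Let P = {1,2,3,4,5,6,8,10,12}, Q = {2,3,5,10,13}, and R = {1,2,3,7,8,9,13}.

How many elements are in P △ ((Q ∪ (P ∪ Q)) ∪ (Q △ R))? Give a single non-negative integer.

3

P ∪ Q = {1,2,3,4,5,6,8,10,12,13}
Q ∪ (P ∪ Q) = {1,2,3,4,5,6,8,10,12,13}
Q △ R = {1,5,7,8,9,10}
(Q ∪ (P ∪ Q)) ∪ (Q △ R) = {1,2,3,4,5,6,7,8,9,10,12,13}
P △ ((Q ∪ (P ∪ Q)) ∪ (Q △ R)) = {7,9,13}
|P △ ((Q ∪ (P ∪ Q)) ∪ (Q △ R))| = 3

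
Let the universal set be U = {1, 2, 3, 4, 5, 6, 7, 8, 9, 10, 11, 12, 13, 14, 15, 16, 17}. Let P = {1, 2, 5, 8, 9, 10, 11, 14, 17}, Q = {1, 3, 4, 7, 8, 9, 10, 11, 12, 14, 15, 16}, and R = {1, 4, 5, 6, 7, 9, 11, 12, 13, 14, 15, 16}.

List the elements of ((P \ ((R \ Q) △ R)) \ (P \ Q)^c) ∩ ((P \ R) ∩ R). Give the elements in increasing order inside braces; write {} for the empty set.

R \ Q = {5, 6, 13}
(R \ Q) △ R = {1, 4, 7, 9, 11, 12, 14, 15, 16}
P \ ((R \ Q) △ R) = {2, 5, 8, 10, 17}
P \ Q = {2, 5, 17}
(P \ Q)^c = {1, 3, 4, 6, 7, 8, 9, 10, 11, 12, 13, 14, 15, 16}
(P \ ((R \ Q) △ R)) \ (P \ Q)^c = {2, 5, 17}
P \ R = {2, 8, 10, 17}
(P \ R) ∩ R = {}
((P \ ((R \ Q) △ R)) \ (P \ Q)^c) ∩ ((P \ R) ∩ R) = {}

{}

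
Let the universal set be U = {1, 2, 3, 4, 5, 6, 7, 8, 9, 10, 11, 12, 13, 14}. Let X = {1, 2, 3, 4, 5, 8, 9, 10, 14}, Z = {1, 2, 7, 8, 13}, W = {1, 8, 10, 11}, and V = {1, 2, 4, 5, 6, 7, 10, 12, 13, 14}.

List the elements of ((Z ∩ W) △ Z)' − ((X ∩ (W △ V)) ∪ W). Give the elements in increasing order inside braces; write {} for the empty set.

{3, 6, 9, 12}

Z ∩ W = {1, 8}
(Z ∩ W) △ Z = {2, 7, 13}
((Z ∩ W) △ Z)' = {1, 3, 4, 5, 6, 8, 9, 10, 11, 12, 14}
W △ V = {2, 4, 5, 6, 7, 8, 11, 12, 13, 14}
X ∩ (W △ V) = {2, 4, 5, 8, 14}
(X ∩ (W △ V)) ∪ W = {1, 2, 4, 5, 8, 10, 11, 14}
((Z ∩ W) △ Z)' − ((X ∩ (W △ V)) ∪ W) = {3, 6, 9, 12}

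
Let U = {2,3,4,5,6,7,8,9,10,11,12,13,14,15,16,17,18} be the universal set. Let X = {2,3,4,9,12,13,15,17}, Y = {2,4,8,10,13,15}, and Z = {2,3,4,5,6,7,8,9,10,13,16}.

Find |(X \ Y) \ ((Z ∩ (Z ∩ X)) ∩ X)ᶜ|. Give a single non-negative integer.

X \ Y = {3,9,12,17}
Z ∩ X = {2,3,4,9,13}
Z ∩ (Z ∩ X) = {2,3,4,9,13}
(Z ∩ (Z ∩ X)) ∩ X = {2,3,4,9,13}
((Z ∩ (Z ∩ X)) ∩ X)ᶜ = {5,6,7,8,10,11,12,14,15,16,17,18}
(X \ Y) \ ((Z ∩ (Z ∩ X)) ∩ X)ᶜ = {3,9}
|(X \ Y) \ ((Z ∩ (Z ∩ X)) ∩ X)ᶜ| = 2

2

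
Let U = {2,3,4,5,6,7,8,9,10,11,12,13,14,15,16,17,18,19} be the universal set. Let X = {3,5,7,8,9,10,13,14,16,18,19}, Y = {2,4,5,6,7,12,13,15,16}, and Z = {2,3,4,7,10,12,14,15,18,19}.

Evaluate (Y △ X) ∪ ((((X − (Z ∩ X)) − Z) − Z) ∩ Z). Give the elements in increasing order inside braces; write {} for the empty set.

{2,3,4,6,8,9,10,12,14,15,18,19}

Y △ X = {2,3,4,6,8,9,10,12,14,15,18,19}
Z ∩ X = {3,7,10,14,18,19}
X − (Z ∩ X) = {5,8,9,13,16}
(X − (Z ∩ X)) − Z = {5,8,9,13,16}
((X − (Z ∩ X)) − Z) − Z = {5,8,9,13,16}
(((X − (Z ∩ X)) − Z) − Z) ∩ Z = {}
(Y △ X) ∪ ((((X − (Z ∩ X)) − Z) − Z) ∩ Z) = {2,3,4,6,8,9,10,12,14,15,18,19}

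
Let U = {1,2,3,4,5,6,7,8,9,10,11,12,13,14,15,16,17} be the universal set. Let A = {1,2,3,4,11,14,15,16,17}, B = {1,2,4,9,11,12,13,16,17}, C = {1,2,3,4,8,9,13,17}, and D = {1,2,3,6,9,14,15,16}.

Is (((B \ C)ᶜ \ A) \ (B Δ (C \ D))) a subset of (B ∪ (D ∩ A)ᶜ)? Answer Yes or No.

Yes

B \ C = {11,12,16}
(B \ C)ᶜ = {1,2,3,4,5,6,7,8,9,10,13,14,15,17}
(B \ C)ᶜ \ A = {5,6,7,8,9,10,13}
C \ D = {4,8,13,17}
B Δ (C \ D) = {1,2,8,9,11,12,16}
((B \ C)ᶜ \ A) \ (B Δ (C \ D)) = {5,6,7,10,13}
D ∩ A = {1,2,3,14,15,16}
(D ∩ A)ᶜ = {4,5,6,7,8,9,10,11,12,13,17}
B ∪ (D ∩ A)ᶜ = {1,2,4,5,6,7,8,9,10,11,12,13,16,17}
Every element of {5,6,7,10,13} is in {1,2,4,5,6,7,8,9,10,11,12,13,16,17}, so ((B \ C)ᶜ \ A) \ (B Δ (C \ D)) ⊆ B ∪ (D ∩ A)ᶜ.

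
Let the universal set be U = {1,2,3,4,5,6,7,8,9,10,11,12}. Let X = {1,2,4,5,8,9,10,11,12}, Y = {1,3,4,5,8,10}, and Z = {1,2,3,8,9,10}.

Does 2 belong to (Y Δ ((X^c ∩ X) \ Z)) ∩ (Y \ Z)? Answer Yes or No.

2 ∈ X, so 2 ∉ X^c
2 ∉ X^c and 2 ∈ X, so 2 ∉ X^c ∩ X
2 ∉ (X^c ∩ X) and 2 ∈ Z, so 2 ∉ (X^c ∩ X) \ Z
2 ∉ Y and 2 ∉ ((X^c ∩ X) \ Z), so 2 ∉ Y Δ ((X^c ∩ X) \ Z)
2 ∉ Y and 2 ∈ Z, so 2 ∉ Y \ Z
2 ∉ (Y Δ ((X^c ∩ X) \ Z)) and 2 ∉ (Y \ Z), so 2 ∉ (Y Δ ((X^c ∩ X) \ Z)) ∩ (Y \ Z)

No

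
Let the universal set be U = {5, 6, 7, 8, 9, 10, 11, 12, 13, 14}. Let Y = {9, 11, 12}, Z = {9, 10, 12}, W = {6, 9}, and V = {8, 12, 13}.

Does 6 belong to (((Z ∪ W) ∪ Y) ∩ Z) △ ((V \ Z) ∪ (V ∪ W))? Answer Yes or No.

6 ∉ Z and 6 ∈ W, so 6 ∈ Z ∪ W
6 ∈ (Z ∪ W) and 6 ∉ Y, so 6 ∈ (Z ∪ W) ∪ Y
6 ∈ ((Z ∪ W) ∪ Y) and 6 ∉ Z, so 6 ∉ ((Z ∪ W) ∪ Y) ∩ Z
6 ∉ V and 6 ∉ Z, so 6 ∉ V \ Z
6 ∉ V and 6 ∈ W, so 6 ∈ V ∪ W
6 ∉ (V \ Z) and 6 ∈ (V ∪ W), so 6 ∈ (V \ Z) ∪ (V ∪ W)
6 ∉ (((Z ∪ W) ∪ Y) ∩ Z) and 6 ∈ ((V \ Z) ∪ (V ∪ W)), so 6 ∈ (((Z ∪ W) ∪ Y) ∩ Z) △ ((V \ Z) ∪ (V ∪ W))

Yes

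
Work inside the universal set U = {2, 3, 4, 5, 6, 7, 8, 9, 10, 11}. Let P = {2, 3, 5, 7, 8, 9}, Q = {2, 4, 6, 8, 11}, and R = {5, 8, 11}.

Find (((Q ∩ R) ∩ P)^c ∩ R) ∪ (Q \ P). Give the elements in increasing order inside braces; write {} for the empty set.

Q ∩ R = {8, 11}
(Q ∩ R) ∩ P = {8}
((Q ∩ R) ∩ P)^c = {2, 3, 4, 5, 6, 7, 9, 10, 11}
((Q ∩ R) ∩ P)^c ∩ R = {5, 11}
Q \ P = {4, 6, 11}
(((Q ∩ R) ∩ P)^c ∩ R) ∪ (Q \ P) = {4, 5, 6, 11}

{4, 5, 6, 11}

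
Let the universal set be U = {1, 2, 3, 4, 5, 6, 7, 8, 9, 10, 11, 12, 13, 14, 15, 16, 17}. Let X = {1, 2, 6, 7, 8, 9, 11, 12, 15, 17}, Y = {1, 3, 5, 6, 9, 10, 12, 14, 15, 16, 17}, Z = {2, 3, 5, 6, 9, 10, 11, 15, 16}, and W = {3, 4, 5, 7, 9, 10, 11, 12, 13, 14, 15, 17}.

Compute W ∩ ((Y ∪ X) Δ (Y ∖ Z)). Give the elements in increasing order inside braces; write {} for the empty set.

{3, 5, 7, 9, 10, 11, 15}

Y ∪ X = {1, 2, 3, 5, 6, 7, 8, 9, 10, 11, 12, 14, 15, 16, 17}
Y ∖ Z = {1, 12, 14, 17}
(Y ∪ X) Δ (Y ∖ Z) = {2, 3, 5, 6, 7, 8, 9, 10, 11, 15, 16}
W ∩ ((Y ∪ X) Δ (Y ∖ Z)) = {3, 5, 7, 9, 10, 11, 15}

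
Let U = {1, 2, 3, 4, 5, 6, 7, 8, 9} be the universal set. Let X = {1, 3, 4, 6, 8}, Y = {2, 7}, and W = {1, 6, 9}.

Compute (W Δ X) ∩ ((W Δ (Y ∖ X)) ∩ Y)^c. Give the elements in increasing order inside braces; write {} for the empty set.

{3, 4, 8, 9}

W Δ X = {3, 4, 8, 9}
Y ∖ X = {2, 7}
W Δ (Y ∖ X) = {1, 2, 6, 7, 9}
(W Δ (Y ∖ X)) ∩ Y = {2, 7}
((W Δ (Y ∖ X)) ∩ Y)^c = {1, 3, 4, 5, 6, 8, 9}
(W Δ X) ∩ ((W Δ (Y ∖ X)) ∩ Y)^c = {3, 4, 8, 9}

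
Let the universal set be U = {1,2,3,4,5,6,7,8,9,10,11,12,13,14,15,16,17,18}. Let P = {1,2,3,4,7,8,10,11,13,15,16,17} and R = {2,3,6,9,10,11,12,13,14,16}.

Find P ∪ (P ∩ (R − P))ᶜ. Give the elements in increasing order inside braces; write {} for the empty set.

{1,2,3,4,5,6,7,8,9,10,11,12,13,14,15,16,17,18}

R − P = {6,9,12,14}
P ∩ (R − P) = {}
(P ∩ (R − P))ᶜ = {1,2,3,4,5,6,7,8,9,10,11,12,13,14,15,16,17,18}
P ∪ (P ∩ (R − P))ᶜ = {1,2,3,4,5,6,7,8,9,10,11,12,13,14,15,16,17,18}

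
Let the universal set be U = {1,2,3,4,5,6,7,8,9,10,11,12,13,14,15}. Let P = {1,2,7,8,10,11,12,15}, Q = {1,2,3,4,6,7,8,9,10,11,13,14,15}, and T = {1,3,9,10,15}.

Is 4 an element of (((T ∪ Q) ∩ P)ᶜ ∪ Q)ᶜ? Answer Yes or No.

4 ∉ T and 4 ∈ Q, so 4 ∈ T ∪ Q
4 ∈ (T ∪ Q) and 4 ∉ P, so 4 ∉ (T ∪ Q) ∩ P
4 ∈ ((T ∪ Q) ∩ P)ᶜ since 4 ∉ ((T ∪ Q) ∩ P)
4 ∈ ((T ∪ Q) ∩ P)ᶜ and 4 ∈ Q, so 4 ∈ ((T ∪ Q) ∩ P)ᶜ ∪ Q
4 ∉ (((T ∪ Q) ∩ P)ᶜ ∪ Q)ᶜ since 4 ∈ (((T ∪ Q) ∩ P)ᶜ ∪ Q)

No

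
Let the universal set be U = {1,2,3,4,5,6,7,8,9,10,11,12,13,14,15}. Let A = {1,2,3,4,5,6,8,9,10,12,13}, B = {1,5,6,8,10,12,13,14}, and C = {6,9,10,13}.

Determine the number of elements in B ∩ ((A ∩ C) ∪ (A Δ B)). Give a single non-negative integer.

A ∩ C = {6,9,10,13}
A Δ B = {2,3,4,9,14}
(A ∩ C) ∪ (A Δ B) = {2,3,4,6,9,10,13,14}
B ∩ ((A ∩ C) ∪ (A Δ B)) = {6,10,13,14}
|B ∩ ((A ∩ C) ∪ (A Δ B))| = 4

4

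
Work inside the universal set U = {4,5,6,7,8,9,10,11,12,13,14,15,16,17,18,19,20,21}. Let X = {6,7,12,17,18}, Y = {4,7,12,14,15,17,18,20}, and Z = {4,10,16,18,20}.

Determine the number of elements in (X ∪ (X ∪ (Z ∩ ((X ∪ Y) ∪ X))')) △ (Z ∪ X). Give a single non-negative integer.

X ∪ Y = {4,6,7,12,14,15,17,18,20}
(X ∪ Y) ∪ X = {4,6,7,12,14,15,17,18,20}
Z ∩ ((X ∪ Y) ∪ X) = {4,18,20}
(Z ∩ ((X ∪ Y) ∪ X))' = {5,6,7,8,9,10,11,12,13,14,15,16,17,19,21}
X ∪ (Z ∩ ((X ∪ Y) ∪ X))' = {5,6,7,8,9,10,11,12,13,14,15,16,17,18,19,21}
X ∪ (X ∪ (Z ∩ ((X ∪ Y) ∪ X))') = {5,6,7,8,9,10,11,12,13,14,15,16,17,18,19,21}
Z ∪ X = {4,6,7,10,12,16,17,18,20}
(X ∪ (X ∪ (Z ∩ ((X ∪ Y) ∪ X))')) △ (Z ∪ X) = {4,5,8,9,11,13,14,15,19,20,21}
|(X ∪ (X ∪ (Z ∩ ((X ∪ Y) ∪ X))')) △ (Z ∪ X)| = 11

11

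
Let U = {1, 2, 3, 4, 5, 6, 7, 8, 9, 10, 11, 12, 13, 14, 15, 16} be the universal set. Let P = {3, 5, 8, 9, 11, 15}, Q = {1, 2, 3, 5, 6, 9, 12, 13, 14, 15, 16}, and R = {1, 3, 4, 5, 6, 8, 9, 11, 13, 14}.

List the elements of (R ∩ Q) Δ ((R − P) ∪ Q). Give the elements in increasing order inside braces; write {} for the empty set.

{2, 4, 12, 15, 16}

R ∩ Q = {1, 3, 5, 6, 9, 13, 14}
R − P = {1, 4, 6, 13, 14}
(R − P) ∪ Q = {1, 2, 3, 4, 5, 6, 9, 12, 13, 14, 15, 16}
(R ∩ Q) Δ ((R − P) ∪ Q) = {2, 4, 12, 15, 16}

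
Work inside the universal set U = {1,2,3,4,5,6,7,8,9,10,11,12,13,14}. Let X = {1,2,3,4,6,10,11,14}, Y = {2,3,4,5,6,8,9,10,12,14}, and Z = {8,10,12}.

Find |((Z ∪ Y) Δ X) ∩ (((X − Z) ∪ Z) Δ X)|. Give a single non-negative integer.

2

Z ∪ Y = {2,3,4,5,6,8,9,10,12,14}
(Z ∪ Y) Δ X = {1,5,8,9,11,12}
X − Z = {1,2,3,4,6,11,14}
(X − Z) ∪ Z = {1,2,3,4,6,8,10,11,12,14}
((X − Z) ∪ Z) Δ X = {8,12}
((Z ∪ Y) Δ X) ∩ (((X − Z) ∪ Z) Δ X) = {8,12}
|((Z ∪ Y) Δ X) ∩ (((X − Z) ∪ Z) Δ X)| = 2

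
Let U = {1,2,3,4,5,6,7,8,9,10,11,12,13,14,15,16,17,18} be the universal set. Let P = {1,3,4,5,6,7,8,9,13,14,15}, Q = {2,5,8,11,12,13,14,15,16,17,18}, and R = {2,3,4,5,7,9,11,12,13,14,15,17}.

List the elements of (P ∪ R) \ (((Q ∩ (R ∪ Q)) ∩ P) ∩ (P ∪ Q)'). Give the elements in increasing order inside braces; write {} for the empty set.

P ∪ R = {1,2,3,4,5,6,7,8,9,11,12,13,14,15,17}
R ∪ Q = {2,3,4,5,7,8,9,11,12,13,14,15,16,17,18}
Q ∩ (R ∪ Q) = {2,5,8,11,12,13,14,15,16,17,18}
(Q ∩ (R ∪ Q)) ∩ P = {5,8,13,14,15}
P ∪ Q = {1,2,3,4,5,6,7,8,9,11,12,13,14,15,16,17,18}
(P ∪ Q)' = {10}
((Q ∩ (R ∪ Q)) ∩ P) ∩ (P ∪ Q)' = {}
(P ∪ R) \ (((Q ∩ (R ∪ Q)) ∩ P) ∩ (P ∪ Q)') = {1,2,3,4,5,6,7,8,9,11,12,13,14,15,17}

{1,2,3,4,5,6,7,8,9,11,12,13,14,15,17}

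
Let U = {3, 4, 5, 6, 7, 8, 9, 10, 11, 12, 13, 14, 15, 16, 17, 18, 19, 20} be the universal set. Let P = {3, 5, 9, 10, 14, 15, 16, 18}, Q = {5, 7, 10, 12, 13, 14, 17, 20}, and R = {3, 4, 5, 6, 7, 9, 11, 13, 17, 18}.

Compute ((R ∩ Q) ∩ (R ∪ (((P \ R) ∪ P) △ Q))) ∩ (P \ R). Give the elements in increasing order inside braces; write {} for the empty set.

R ∩ Q = {5, 7, 13, 17}
P \ R = {10, 14, 15, 16}
(P \ R) ∪ P = {3, 5, 9, 10, 14, 15, 16, 18}
((P \ R) ∪ P) △ Q = {3, 7, 9, 12, 13, 15, 16, 17, 18, 20}
R ∪ (((P \ R) ∪ P) △ Q) = {3, 4, 5, 6, 7, 9, 11, 12, 13, 15, 16, 17, 18, 20}
(R ∩ Q) ∩ (R ∪ (((P \ R) ∪ P) △ Q)) = {5, 7, 13, 17}
((R ∩ Q) ∩ (R ∪ (((P \ R) ∪ P) △ Q))) ∩ (P \ R) = {}

{}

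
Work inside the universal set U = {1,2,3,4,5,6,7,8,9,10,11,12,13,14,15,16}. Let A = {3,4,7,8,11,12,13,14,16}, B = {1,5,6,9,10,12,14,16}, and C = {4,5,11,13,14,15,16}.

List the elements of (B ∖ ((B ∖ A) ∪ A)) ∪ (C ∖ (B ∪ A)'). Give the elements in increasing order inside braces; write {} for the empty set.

B ∖ A = {1,5,6,9,10}
(B ∖ A) ∪ A = {1,3,4,5,6,7,8,9,10,11,12,13,14,16}
B ∖ ((B ∖ A) ∪ A) = {}
B ∪ A = {1,3,4,5,6,7,8,9,10,11,12,13,14,16}
(B ∪ A)' = {2,15}
C ∖ (B ∪ A)' = {4,5,11,13,14,16}
(B ∖ ((B ∖ A) ∪ A)) ∪ (C ∖ (B ∪ A)') = {4,5,11,13,14,16}

{4,5,11,13,14,16}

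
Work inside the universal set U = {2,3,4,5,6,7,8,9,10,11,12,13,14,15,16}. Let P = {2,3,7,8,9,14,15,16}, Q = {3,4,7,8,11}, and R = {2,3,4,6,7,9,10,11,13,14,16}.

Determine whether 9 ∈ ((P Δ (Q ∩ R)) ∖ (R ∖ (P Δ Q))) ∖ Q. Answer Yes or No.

Yes

9 ∉ Q and 9 ∈ R, so 9 ∉ Q ∩ R
9 ∈ P and 9 ∉ (Q ∩ R), so 9 ∈ P Δ (Q ∩ R)
9 ∈ P and 9 ∉ Q, so 9 ∈ P Δ Q
9 ∈ R and 9 ∈ (P Δ Q), so 9 ∉ R ∖ (P Δ Q)
9 ∈ (P Δ (Q ∩ R)) and 9 ∉ (R ∖ (P Δ Q)), so 9 ∈ (P Δ (Q ∩ R)) ∖ (R ∖ (P Δ Q))
9 ∈ ((P Δ (Q ∩ R)) ∖ (R ∖ (P Δ Q))) and 9 ∉ Q, so 9 ∈ ((P Δ (Q ∩ R)) ∖ (R ∖ (P Δ Q))) ∖ Q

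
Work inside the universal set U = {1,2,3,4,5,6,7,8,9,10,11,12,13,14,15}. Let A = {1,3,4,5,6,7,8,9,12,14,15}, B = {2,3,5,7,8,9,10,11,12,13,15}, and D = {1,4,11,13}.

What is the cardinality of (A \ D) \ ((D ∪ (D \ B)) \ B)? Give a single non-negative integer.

A \ D = {3,5,6,7,8,9,12,14,15}
D \ B = {1,4}
D ∪ (D \ B) = {1,4,11,13}
(D ∪ (D \ B)) \ B = {1,4}
(A \ D) \ ((D ∪ (D \ B)) \ B) = {3,5,6,7,8,9,12,14,15}
|(A \ D) \ ((D ∪ (D \ B)) \ B)| = 9

9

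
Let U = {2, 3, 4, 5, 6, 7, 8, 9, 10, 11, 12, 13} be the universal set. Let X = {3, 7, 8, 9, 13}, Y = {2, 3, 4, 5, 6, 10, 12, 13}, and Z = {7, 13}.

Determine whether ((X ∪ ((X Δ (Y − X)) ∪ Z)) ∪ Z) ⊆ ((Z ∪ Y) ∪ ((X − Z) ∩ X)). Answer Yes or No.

Yes

Y − X = {2, 4, 5, 6, 10, 12}
X Δ (Y − X) = {2, 3, 4, 5, 6, 7, 8, 9, 10, 12, 13}
(X Δ (Y − X)) ∪ Z = {2, 3, 4, 5, 6, 7, 8, 9, 10, 12, 13}
X ∪ ((X Δ (Y − X)) ∪ Z) = {2, 3, 4, 5, 6, 7, 8, 9, 10, 12, 13}
(X ∪ ((X Δ (Y − X)) ∪ Z)) ∪ Z = {2, 3, 4, 5, 6, 7, 8, 9, 10, 12, 13}
Z ∪ Y = {2, 3, 4, 5, 6, 7, 10, 12, 13}
X − Z = {3, 8, 9}
(X − Z) ∩ X = {3, 8, 9}
(Z ∪ Y) ∪ ((X − Z) ∩ X) = {2, 3, 4, 5, 6, 7, 8, 9, 10, 12, 13}
Every element of {2, 3, 4, 5, 6, 7, 8, 9, 10, 12, 13} is in {2, 3, 4, 5, 6, 7, 8, 9, 10, 12, 13}, so (X ∪ ((X Δ (Y − X)) ∪ Z)) ∪ Z ⊆ (Z ∪ Y) ∪ ((X − Z) ∩ X).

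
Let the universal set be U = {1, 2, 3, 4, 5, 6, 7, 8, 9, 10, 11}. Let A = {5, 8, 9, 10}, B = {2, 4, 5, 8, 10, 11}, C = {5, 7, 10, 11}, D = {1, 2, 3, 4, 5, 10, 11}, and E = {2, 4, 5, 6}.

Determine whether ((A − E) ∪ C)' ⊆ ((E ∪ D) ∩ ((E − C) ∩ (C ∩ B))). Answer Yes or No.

A − E = {8, 9, 10}
(A − E) ∪ C = {5, 7, 8, 9, 10, 11}
((A − E) ∪ C)' = {1, 2, 3, 4, 6}
E ∪ D = {1, 2, 3, 4, 5, 6, 10, 11}
E − C = {2, 4, 6}
C ∩ B = {5, 10, 11}
(E − C) ∩ (C ∩ B) = {}
(E ∪ D) ∩ ((E − C) ∩ (C ∩ B)) = {}
1 ∈ ((A − E) ∪ C)' but 1 ∉ (E ∪ D) ∩ ((E − C) ∩ (C ∩ B)), so the inclusion fails.

No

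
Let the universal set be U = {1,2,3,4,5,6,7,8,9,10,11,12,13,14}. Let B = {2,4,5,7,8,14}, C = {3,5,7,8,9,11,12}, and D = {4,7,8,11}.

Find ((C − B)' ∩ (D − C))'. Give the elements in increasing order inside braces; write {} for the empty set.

{1,2,3,5,6,7,8,9,10,11,12,13,14}

C − B = {3,9,11,12}
(C − B)' = {1,2,4,5,6,7,8,10,13,14}
D − C = {4}
(C − B)' ∩ (D − C) = {4}
((C − B)' ∩ (D − C))' = {1,2,3,5,6,7,8,9,10,11,12,13,14}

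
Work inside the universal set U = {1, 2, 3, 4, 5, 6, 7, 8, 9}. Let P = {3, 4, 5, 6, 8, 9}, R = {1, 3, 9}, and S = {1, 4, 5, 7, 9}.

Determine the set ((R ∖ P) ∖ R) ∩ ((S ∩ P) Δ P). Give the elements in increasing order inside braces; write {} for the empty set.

{}

R ∖ P = {1}
(R ∖ P) ∖ R = {}
S ∩ P = {4, 5, 9}
(S ∩ P) Δ P = {3, 6, 8}
((R ∖ P) ∖ R) ∩ ((S ∩ P) Δ P) = {}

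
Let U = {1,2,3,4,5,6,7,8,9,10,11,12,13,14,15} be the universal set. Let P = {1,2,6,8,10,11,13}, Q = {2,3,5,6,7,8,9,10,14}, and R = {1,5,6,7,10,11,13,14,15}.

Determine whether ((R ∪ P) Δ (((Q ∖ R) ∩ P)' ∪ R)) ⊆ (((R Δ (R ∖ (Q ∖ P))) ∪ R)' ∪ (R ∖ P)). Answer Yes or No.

R ∪ P = {1,2,5,6,7,8,10,11,13,14,15}
Q ∖ R = {2,3,8,9}
(Q ∖ R) ∩ P = {2,8}
((Q ∖ R) ∩ P)' = {1,3,4,5,6,7,9,10,11,12,13,14,15}
((Q ∖ R) ∩ P)' ∪ R = {1,3,4,5,6,7,9,10,11,12,13,14,15}
(R ∪ P) Δ (((Q ∖ R) ∩ P)' ∪ R) = {2,3,4,8,9,12}
Q ∖ P = {3,5,7,9,14}
R ∖ (Q ∖ P) = {1,6,10,11,13,15}
R Δ (R ∖ (Q ∖ P)) = {5,7,14}
(R Δ (R ∖ (Q ∖ P))) ∪ R = {1,5,6,7,10,11,13,14,15}
((R Δ (R ∖ (Q ∖ P))) ∪ R)' = {2,3,4,8,9,12}
R ∖ P = {5,7,14,15}
((R Δ (R ∖ (Q ∖ P))) ∪ R)' ∪ (R ∖ P) = {2,3,4,5,7,8,9,12,14,15}
Every element of {2,3,4,8,9,12} is in {2,3,4,5,7,8,9,12,14,15}, so (R ∪ P) Δ (((Q ∖ R) ∩ P)' ∪ R) ⊆ ((R Δ (R ∖ (Q ∖ P))) ∪ R)' ∪ (R ∖ P).

Yes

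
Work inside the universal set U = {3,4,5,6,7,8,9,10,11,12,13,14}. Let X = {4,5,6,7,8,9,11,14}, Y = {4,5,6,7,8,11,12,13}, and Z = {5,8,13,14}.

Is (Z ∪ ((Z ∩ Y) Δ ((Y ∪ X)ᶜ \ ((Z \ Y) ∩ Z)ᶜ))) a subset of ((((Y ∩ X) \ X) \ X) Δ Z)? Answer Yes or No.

Z ∩ Y = {5,8,13}
Y ∪ X = {4,5,6,7,8,9,11,12,13,14}
(Y ∪ X)ᶜ = {3,10}
Z \ Y = {14}
(Z \ Y) ∩ Z = {14}
((Z \ Y) ∩ Z)ᶜ = {3,4,5,6,7,8,9,10,11,12,13}
(Y ∪ X)ᶜ \ ((Z \ Y) ∩ Z)ᶜ = {}
(Z ∩ Y) Δ ((Y ∪ X)ᶜ \ ((Z \ Y) ∩ Z)ᶜ) = {5,8,13}
Z ∪ ((Z ∩ Y) Δ ((Y ∪ X)ᶜ \ ((Z \ Y) ∩ Z)ᶜ)) = {5,8,13,14}
Y ∩ X = {4,5,6,7,8,11}
(Y ∩ X) \ X = {}
((Y ∩ X) \ X) \ X = {}
(((Y ∩ X) \ X) \ X) Δ Z = {5,8,13,14}
Every element of {5,8,13,14} is in {5,8,13,14}, so Z ∪ ((Z ∩ Y) Δ ((Y ∪ X)ᶜ \ ((Z \ Y) ∩ Z)ᶜ)) ⊆ (((Y ∩ X) \ X) \ X) Δ Z.

Yes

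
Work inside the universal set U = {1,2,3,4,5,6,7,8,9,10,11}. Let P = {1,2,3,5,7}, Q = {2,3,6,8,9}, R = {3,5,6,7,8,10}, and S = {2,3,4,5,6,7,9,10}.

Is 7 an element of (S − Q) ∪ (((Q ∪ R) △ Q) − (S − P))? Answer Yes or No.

7 ∈ S and 7 ∉ Q, so 7 ∈ S − Q
7 ∉ Q and 7 ∈ R, so 7 ∈ Q ∪ R
7 ∈ (Q ∪ R) and 7 ∉ Q, so 7 ∈ (Q ∪ R) △ Q
7 ∈ S and 7 ∈ P, so 7 ∉ S − P
7 ∈ ((Q ∪ R) △ Q) and 7 ∉ (S − P), so 7 ∈ ((Q ∪ R) △ Q) − (S − P)
7 ∈ (S − Q) and 7 ∈ (((Q ∪ R) △ Q) − (S − P)), so 7 ∈ (S − Q) ∪ (((Q ∪ R) △ Q) − (S − P))

Yes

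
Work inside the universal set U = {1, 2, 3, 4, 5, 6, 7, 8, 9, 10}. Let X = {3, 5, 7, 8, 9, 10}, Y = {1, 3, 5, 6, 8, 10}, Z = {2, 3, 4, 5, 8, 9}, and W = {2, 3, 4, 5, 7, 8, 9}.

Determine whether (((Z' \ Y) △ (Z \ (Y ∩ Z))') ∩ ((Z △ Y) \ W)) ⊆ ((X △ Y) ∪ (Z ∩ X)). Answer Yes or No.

Z' = {1, 6, 7, 10}
Z' \ Y = {7}
Y ∩ Z = {3, 5, 8}
Z \ (Y ∩ Z) = {2, 4, 9}
(Z \ (Y ∩ Z))' = {1, 3, 5, 6, 7, 8, 10}
(Z' \ Y) △ (Z \ (Y ∩ Z))' = {1, 3, 5, 6, 8, 10}
Z △ Y = {1, 2, 4, 6, 9, 10}
(Z △ Y) \ W = {1, 6, 10}
((Z' \ Y) △ (Z \ (Y ∩ Z))') ∩ ((Z △ Y) \ W) = {1, 6, 10}
X △ Y = {1, 6, 7, 9}
Z ∩ X = {3, 5, 8, 9}
(X △ Y) ∪ (Z ∩ X) = {1, 3, 5, 6, 7, 8, 9}
10 ∈ ((Z' \ Y) △ (Z \ (Y ∩ Z))') ∩ ((Z △ Y) \ W) but 10 ∉ (X △ Y) ∪ (Z ∩ X), so the inclusion fails.

No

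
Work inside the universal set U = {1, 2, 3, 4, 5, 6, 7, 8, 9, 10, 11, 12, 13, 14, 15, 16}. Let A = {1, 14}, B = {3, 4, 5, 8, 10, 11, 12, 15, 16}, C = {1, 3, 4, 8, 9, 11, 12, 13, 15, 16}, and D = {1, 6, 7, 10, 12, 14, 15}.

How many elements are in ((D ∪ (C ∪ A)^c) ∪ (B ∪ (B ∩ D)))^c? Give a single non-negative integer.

2

C ∪ A = {1, 3, 4, 8, 9, 11, 12, 13, 14, 15, 16}
(C ∪ A)^c = {2, 5, 6, 7, 10}
D ∪ (C ∪ A)^c = {1, 2, 5, 6, 7, 10, 12, 14, 15}
B ∩ D = {10, 12, 15}
B ∪ (B ∩ D) = {3, 4, 5, 8, 10, 11, 12, 15, 16}
(D ∪ (C ∪ A)^c) ∪ (B ∪ (B ∩ D)) = {1, 2, 3, 4, 5, 6, 7, 8, 10, 11, 12, 14, 15, 16}
((D ∪ (C ∪ A)^c) ∪ (B ∪ (B ∩ D)))^c = {9, 13}
|((D ∪ (C ∪ A)^c) ∪ (B ∪ (B ∩ D)))^c| = 2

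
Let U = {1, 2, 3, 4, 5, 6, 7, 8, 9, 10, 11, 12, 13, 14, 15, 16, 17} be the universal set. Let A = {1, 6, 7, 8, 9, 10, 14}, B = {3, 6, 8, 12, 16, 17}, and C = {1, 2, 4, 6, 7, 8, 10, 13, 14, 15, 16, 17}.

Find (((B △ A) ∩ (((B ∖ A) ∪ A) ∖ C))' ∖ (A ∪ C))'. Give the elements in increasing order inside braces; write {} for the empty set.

{1, 2, 3, 4, 6, 7, 8, 9, 10, 12, 13, 14, 15, 16, 17}

B △ A = {1, 3, 7, 9, 10, 12, 14, 16, 17}
B ∖ A = {3, 12, 16, 17}
(B ∖ A) ∪ A = {1, 3, 6, 7, 8, 9, 10, 12, 14, 16, 17}
((B ∖ A) ∪ A) ∖ C = {3, 9, 12}
(B △ A) ∩ (((B ∖ A) ∪ A) ∖ C) = {3, 9, 12}
((B △ A) ∩ (((B ∖ A) ∪ A) ∖ C))' = {1, 2, 4, 5, 6, 7, 8, 10, 11, 13, 14, 15, 16, 17}
A ∪ C = {1, 2, 4, 6, 7, 8, 9, 10, 13, 14, 15, 16, 17}
((B △ A) ∩ (((B ∖ A) ∪ A) ∖ C))' ∖ (A ∪ C) = {5, 11}
(((B △ A) ∩ (((B ∖ A) ∪ A) ∖ C))' ∖ (A ∪ C))' = {1, 2, 3, 4, 6, 7, 8, 9, 10, 12, 13, 14, 15, 16, 17}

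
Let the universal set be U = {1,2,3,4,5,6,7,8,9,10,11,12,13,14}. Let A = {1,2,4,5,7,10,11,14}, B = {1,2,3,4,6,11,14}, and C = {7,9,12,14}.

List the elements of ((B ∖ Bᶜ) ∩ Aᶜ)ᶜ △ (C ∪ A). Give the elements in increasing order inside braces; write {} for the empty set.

{8,13}

Bᶜ = {5,7,8,9,10,12,13}
B ∖ Bᶜ = {1,2,3,4,6,11,14}
Aᶜ = {3,6,8,9,12,13}
(B ∖ Bᶜ) ∩ Aᶜ = {3,6}
((B ∖ Bᶜ) ∩ Aᶜ)ᶜ = {1,2,4,5,7,8,9,10,11,12,13,14}
C ∪ A = {1,2,4,5,7,9,10,11,12,14}
((B ∖ Bᶜ) ∩ Aᶜ)ᶜ △ (C ∪ A) = {8,13}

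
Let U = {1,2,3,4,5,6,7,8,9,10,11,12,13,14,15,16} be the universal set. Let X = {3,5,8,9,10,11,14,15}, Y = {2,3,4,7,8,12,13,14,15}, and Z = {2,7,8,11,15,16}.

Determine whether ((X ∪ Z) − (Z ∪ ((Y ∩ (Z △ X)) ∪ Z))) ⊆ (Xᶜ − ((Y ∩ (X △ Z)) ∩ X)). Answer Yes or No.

No

X ∪ Z = {2,3,5,7,8,9,10,11,14,15,16}
Z △ X = {2,3,5,7,9,10,14,16}
Y ∩ (Z △ X) = {2,3,7,14}
(Y ∩ (Z △ X)) ∪ Z = {2,3,7,8,11,14,15,16}
Z ∪ ((Y ∩ (Z △ X)) ∪ Z) = {2,3,7,8,11,14,15,16}
(X ∪ Z) − (Z ∪ ((Y ∩ (Z △ X)) ∪ Z)) = {5,9,10}
Xᶜ = {1,2,4,6,7,12,13,16}
X △ Z = {2,3,5,7,9,10,14,16}
Y ∩ (X △ Z) = {2,3,7,14}
(Y ∩ (X △ Z)) ∩ X = {3,14}
Xᶜ − ((Y ∩ (X △ Z)) ∩ X) = {1,2,4,6,7,12,13,16}
5 ∈ (X ∪ Z) − (Z ∪ ((Y ∩ (Z △ X)) ∪ Z)) but 5 ∉ Xᶜ − ((Y ∩ (X △ Z)) ∩ X), so the inclusion fails.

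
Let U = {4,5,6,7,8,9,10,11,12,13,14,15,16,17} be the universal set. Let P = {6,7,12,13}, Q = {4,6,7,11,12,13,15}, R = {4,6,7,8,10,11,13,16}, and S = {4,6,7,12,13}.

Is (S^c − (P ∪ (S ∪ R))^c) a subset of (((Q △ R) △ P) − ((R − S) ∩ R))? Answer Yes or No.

S^c = {5,8,9,10,11,14,15,16,17}
S ∪ R = {4,6,7,8,10,11,12,13,16}
P ∪ (S ∪ R) = {4,6,7,8,10,11,12,13,16}
(P ∪ (S ∪ R))^c = {5,9,14,15,17}
S^c − (P ∪ (S ∪ R))^c = {8,10,11,16}
Q △ R = {8,10,12,15,16}
(Q △ R) △ P = {6,7,8,10,13,15,16}
R − S = {8,10,11,16}
(R − S) ∩ R = {8,10,11,16}
((Q △ R) △ P) − ((R − S) ∩ R) = {6,7,13,15}
8 ∈ S^c − (P ∪ (S ∪ R))^c but 8 ∉ ((Q △ R) △ P) − ((R − S) ∩ R), so the inclusion fails.

No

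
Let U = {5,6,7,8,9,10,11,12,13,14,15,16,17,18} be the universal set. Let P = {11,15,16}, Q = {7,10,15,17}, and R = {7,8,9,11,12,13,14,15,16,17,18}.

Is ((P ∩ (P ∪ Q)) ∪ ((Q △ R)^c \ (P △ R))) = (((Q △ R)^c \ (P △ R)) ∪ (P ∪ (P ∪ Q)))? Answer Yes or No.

P ∪ Q = {7,10,11,15,16,17}
P ∩ (P ∪ Q) = {11,15,16}
Q △ R = {8,9,10,11,12,13,14,16,18}
(Q △ R)^c = {5,6,7,15,17}
P △ R = {7,8,9,12,13,14,17,18}
(Q △ R)^c \ (P △ R) = {5,6,15}
(P ∩ (P ∪ Q)) ∪ ((Q △ R)^c \ (P △ R)) = {5,6,11,15,16}
P ∪ (P ∪ Q) = {7,10,11,15,16,17}
((Q △ R)^c \ (P △ R)) ∪ (P ∪ (P ∪ Q)) = {5,6,7,10,11,15,16,17}
7 ∈ ((Q △ R)^c \ (P △ R)) ∪ (P ∪ (P ∪ Q)) but 7 ∉ (P ∩ (P ∪ Q)) ∪ ((Q △ R)^c \ (P △ R)), so they differ.

No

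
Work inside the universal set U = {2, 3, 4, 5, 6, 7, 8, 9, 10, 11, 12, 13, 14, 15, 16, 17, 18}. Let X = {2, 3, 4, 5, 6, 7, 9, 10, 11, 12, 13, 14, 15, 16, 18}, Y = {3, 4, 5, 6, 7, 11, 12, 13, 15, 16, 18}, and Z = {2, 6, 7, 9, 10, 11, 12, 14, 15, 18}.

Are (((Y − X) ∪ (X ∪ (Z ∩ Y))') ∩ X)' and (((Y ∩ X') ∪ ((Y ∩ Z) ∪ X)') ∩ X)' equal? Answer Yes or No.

Y − X = {}
Z ∩ Y = {6, 7, 11, 12, 15, 18}
X ∪ (Z ∩ Y) = {2, 3, 4, 5, 6, 7, 9, 10, 11, 12, 13, 14, 15, 16, 18}
(X ∪ (Z ∩ Y))' = {8, 17}
(Y − X) ∪ (X ∪ (Z ∩ Y))' = {8, 17}
((Y − X) ∪ (X ∪ (Z ∩ Y))') ∩ X = {}
(((Y − X) ∪ (X ∪ (Z ∩ Y))') ∩ X)' = {2, 3, 4, 5, 6, 7, 8, 9, 10, 11, 12, 13, 14, 15, 16, 17, 18}
X' = {8, 17}
Y ∩ X' = {}
Y ∩ Z = {6, 7, 11, 12, 15, 18}
(Y ∩ Z) ∪ X = {2, 3, 4, 5, 6, 7, 9, 10, 11, 12, 13, 14, 15, 16, 18}
((Y ∩ Z) ∪ X)' = {8, 17}
(Y ∩ X') ∪ ((Y ∩ Z) ∪ X)' = {8, 17}
((Y ∩ X') ∪ ((Y ∩ Z) ∪ X)') ∩ X = {}
(((Y ∩ X') ∪ ((Y ∩ Z) ∪ X)') ∩ X)' = {2, 3, 4, 5, 6, 7, 8, 9, 10, 11, 12, 13, 14, 15, 16, 17, 18}
Both equal {2, 3, 4, 5, 6, 7, 8, 9, 10, 11, 12, 13, 14, 15, 16, 17, 18}, so (((Y − X) ∪ (X ∪ (Z ∩ Y))') ∩ X)' = (((Y ∩ X') ∪ ((Y ∩ Z) ∪ X)') ∩ X)'.

Yes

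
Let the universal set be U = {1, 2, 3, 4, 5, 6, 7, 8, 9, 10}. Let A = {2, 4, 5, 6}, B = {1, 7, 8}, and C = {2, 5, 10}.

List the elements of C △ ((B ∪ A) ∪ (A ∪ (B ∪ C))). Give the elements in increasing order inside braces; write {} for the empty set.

B ∪ A = {1, 2, 4, 5, 6, 7, 8}
B ∪ C = {1, 2, 5, 7, 8, 10}
A ∪ (B ∪ C) = {1, 2, 4, 5, 6, 7, 8, 10}
(B ∪ A) ∪ (A ∪ (B ∪ C)) = {1, 2, 4, 5, 6, 7, 8, 10}
C △ ((B ∪ A) ∪ (A ∪ (B ∪ C))) = {1, 4, 6, 7, 8}

{1, 4, 6, 7, 8}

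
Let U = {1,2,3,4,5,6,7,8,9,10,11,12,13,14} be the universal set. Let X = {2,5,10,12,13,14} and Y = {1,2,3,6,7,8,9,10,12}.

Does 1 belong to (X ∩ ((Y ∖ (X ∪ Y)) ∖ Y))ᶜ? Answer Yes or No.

1 ∉ X and 1 ∈ Y, so 1 ∈ X ∪ Y
1 ∈ Y and 1 ∈ (X ∪ Y), so 1 ∉ Y ∖ (X ∪ Y)
1 ∉ (Y ∖ (X ∪ Y)) and 1 ∈ Y, so 1 ∉ (Y ∖ (X ∪ Y)) ∖ Y
1 ∉ X and 1 ∉ ((Y ∖ (X ∪ Y)) ∖ Y), so 1 ∉ X ∩ ((Y ∖ (X ∪ Y)) ∖ Y)
1 ∈ (X ∩ ((Y ∖ (X ∪ Y)) ∖ Y))ᶜ since 1 ∉ (X ∩ ((Y ∖ (X ∪ Y)) ∖ Y))

Yes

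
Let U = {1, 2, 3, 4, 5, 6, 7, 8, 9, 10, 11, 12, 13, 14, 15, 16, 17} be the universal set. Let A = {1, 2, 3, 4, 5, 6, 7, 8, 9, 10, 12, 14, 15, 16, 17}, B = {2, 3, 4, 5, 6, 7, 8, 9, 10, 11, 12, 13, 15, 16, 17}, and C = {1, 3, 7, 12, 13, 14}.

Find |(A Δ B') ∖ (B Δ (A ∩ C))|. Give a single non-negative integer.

B' = {1, 14}
A Δ B' = {2, 3, 4, 5, 6, 7, 8, 9, 10, 12, 15, 16, 17}
A ∩ C = {1, 3, 7, 12, 14}
B Δ (A ∩ C) = {1, 2, 4, 5, 6, 8, 9, 10, 11, 13, 14, 15, 16, 17}
(A Δ B') ∖ (B Δ (A ∩ C)) = {3, 7, 12}
|(A Δ B') ∖ (B Δ (A ∩ C))| = 3

3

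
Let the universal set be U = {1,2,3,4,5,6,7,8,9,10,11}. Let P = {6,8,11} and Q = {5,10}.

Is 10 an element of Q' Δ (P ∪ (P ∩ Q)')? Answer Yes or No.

Yes

10 ∈ Q, so 10 ∉ Q'
10 ∉ P and 10 ∈ Q, so 10 ∉ P ∩ Q
10 ∈ (P ∩ Q)' since 10 ∉ (P ∩ Q)
10 ∉ P and 10 ∈ (P ∩ Q)', so 10 ∈ P ∪ (P ∩ Q)'
10 ∉ Q' and 10 ∈ (P ∪ (P ∩ Q)'), so 10 ∈ Q' Δ (P ∪ (P ∩ Q)')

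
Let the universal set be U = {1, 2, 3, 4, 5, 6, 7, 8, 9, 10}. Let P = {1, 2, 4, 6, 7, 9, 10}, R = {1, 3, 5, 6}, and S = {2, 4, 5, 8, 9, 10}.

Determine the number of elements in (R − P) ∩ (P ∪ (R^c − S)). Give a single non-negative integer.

R − P = {3, 5}
R^c = {2, 4, 7, 8, 9, 10}
R^c − S = {7}
P ∪ (R^c − S) = {1, 2, 4, 6, 7, 9, 10}
(R − P) ∩ (P ∪ (R^c − S)) = {}
|(R − P) ∩ (P ∪ (R^c − S))| = 0

0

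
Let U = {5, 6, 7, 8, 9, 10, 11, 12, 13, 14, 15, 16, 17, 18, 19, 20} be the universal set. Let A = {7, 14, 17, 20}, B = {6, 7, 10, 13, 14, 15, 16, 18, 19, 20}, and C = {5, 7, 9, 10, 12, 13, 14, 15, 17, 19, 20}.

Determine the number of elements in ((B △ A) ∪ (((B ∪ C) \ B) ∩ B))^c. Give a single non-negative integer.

8

B △ A = {6, 10, 13, 15, 16, 17, 18, 19}
B ∪ C = {5, 6, 7, 9, 10, 12, 13, 14, 15, 16, 17, 18, 19, 20}
(B ∪ C) \ B = {5, 9, 12, 17}
((B ∪ C) \ B) ∩ B = {}
(B △ A) ∪ (((B ∪ C) \ B) ∩ B) = {6, 10, 13, 15, 16, 17, 18, 19}
((B △ A) ∪ (((B ∪ C) \ B) ∩ B))^c = {5, 7, 8, 9, 11, 12, 14, 20}
|((B △ A) ∪ (((B ∪ C) \ B) ∩ B))^c| = 8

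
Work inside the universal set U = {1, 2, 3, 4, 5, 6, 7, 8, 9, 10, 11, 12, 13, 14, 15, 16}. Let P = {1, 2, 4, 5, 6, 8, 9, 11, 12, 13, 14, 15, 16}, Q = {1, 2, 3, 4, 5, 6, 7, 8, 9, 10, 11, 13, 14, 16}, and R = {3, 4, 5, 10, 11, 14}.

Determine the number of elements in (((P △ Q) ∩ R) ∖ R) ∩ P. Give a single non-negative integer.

0

P △ Q = {3, 7, 10, 12, 15}
(P △ Q) ∩ R = {3, 10}
((P △ Q) ∩ R) ∖ R = {}
(((P △ Q) ∩ R) ∖ R) ∩ P = {}
|(((P △ Q) ∩ R) ∖ R) ∩ P| = 0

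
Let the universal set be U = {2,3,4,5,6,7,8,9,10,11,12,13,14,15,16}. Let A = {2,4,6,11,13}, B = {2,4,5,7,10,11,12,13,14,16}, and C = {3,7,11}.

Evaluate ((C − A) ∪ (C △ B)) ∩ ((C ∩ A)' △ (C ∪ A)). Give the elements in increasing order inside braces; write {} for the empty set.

C − A = {3,7}
C △ B = {2,3,4,5,10,12,13,14,16}
(C − A) ∪ (C △ B) = {2,3,4,5,7,10,12,13,14,16}
C ∩ A = {11}
(C ∩ A)' = {2,3,4,5,6,7,8,9,10,12,13,14,15,16}
C ∪ A = {2,3,4,6,7,11,13}
(C ∩ A)' △ (C ∪ A) = {5,8,9,10,11,12,14,15,16}
((C − A) ∪ (C △ B)) ∩ ((C ∩ A)' △ (C ∪ A)) = {5,10,12,14,16}

{5,10,12,14,16}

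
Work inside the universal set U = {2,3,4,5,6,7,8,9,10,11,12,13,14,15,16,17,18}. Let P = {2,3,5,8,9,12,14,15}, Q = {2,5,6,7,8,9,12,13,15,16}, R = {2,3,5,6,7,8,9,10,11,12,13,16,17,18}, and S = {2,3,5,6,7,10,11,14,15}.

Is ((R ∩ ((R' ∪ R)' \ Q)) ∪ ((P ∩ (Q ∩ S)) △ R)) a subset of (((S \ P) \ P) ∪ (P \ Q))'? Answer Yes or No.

R' = {4,14,15}
R' ∪ R = {2,3,4,5,6,7,8,9,10,11,12,13,14,15,16,17,18}
(R' ∪ R)' = {}
(R' ∪ R)' \ Q = {}
R ∩ ((R' ∪ R)' \ Q) = {}
Q ∩ S = {2,5,6,7,15}
P ∩ (Q ∩ S) = {2,5,15}
(P ∩ (Q ∩ S)) △ R = {3,6,7,8,9,10,11,12,13,15,16,17,18}
(R ∩ ((R' ∪ R)' \ Q)) ∪ ((P ∩ (Q ∩ S)) △ R) = {3,6,7,8,9,10,11,12,13,15,16,17,18}
S \ P = {6,7,10,11}
(S \ P) \ P = {6,7,10,11}
P \ Q = {3,14}
((S \ P) \ P) ∪ (P \ Q) = {3,6,7,10,11,14}
(((S \ P) \ P) ∪ (P \ Q))' = {2,4,5,8,9,12,13,15,16,17,18}
3 ∈ (R ∩ ((R' ∪ R)' \ Q)) ∪ ((P ∩ (Q ∩ S)) △ R) but 3 ∉ (((S \ P) \ P) ∪ (P \ Q))', so the inclusion fails.

No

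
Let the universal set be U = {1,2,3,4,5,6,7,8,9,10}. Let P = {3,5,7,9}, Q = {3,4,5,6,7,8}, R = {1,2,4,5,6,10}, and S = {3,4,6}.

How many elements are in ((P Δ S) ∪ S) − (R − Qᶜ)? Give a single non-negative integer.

3

P Δ S = {4,5,6,7,9}
(P Δ S) ∪ S = {3,4,5,6,7,9}
Qᶜ = {1,2,9,10}
R − Qᶜ = {4,5,6}
((P Δ S) ∪ S) − (R − Qᶜ) = {3,7,9}
|((P Δ S) ∪ S) − (R − Qᶜ)| = 3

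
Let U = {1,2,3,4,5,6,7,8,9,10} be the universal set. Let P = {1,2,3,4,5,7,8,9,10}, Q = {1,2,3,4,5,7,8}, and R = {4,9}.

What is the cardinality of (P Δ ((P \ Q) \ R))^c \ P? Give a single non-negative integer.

1

P \ Q = {9,10}
(P \ Q) \ R = {10}
P Δ ((P \ Q) \ R) = {1,2,3,4,5,7,8,9}
(P Δ ((P \ Q) \ R))^c = {6,10}
(P Δ ((P \ Q) \ R))^c \ P = {6}
|(P Δ ((P \ Q) \ R))^c \ P| = 1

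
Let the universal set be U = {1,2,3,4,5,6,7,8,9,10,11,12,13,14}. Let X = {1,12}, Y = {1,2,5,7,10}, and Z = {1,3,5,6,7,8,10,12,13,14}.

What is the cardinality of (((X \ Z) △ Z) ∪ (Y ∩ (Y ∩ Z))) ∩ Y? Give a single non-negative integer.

X \ Z = {}
(X \ Z) △ Z = {1,3,5,6,7,8,10,12,13,14}
Y ∩ Z = {1,5,7,10}
Y ∩ (Y ∩ Z) = {1,5,7,10}
((X \ Z) △ Z) ∪ (Y ∩ (Y ∩ Z)) = {1,3,5,6,7,8,10,12,13,14}
(((X \ Z) △ Z) ∪ (Y ∩ (Y ∩ Z))) ∩ Y = {1,5,7,10}
|(((X \ Z) △ Z) ∪ (Y ∩ (Y ∩ Z))) ∩ Y| = 4

4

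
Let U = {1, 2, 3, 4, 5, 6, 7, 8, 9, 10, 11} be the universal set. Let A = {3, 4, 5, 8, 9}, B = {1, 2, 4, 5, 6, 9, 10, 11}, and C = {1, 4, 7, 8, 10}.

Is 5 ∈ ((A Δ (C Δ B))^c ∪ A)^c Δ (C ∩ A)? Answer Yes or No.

No

5 ∉ C and 5 ∈ B, so 5 ∈ C Δ B
5 ∈ A and 5 ∈ (C Δ B), so 5 ∉ A Δ (C Δ B)
5 ∈ (A Δ (C Δ B))^c since 5 ∉ (A Δ (C Δ B))
5 ∈ (A Δ (C Δ B))^c and 5 ∈ A, so 5 ∈ (A Δ (C Δ B))^c ∪ A
5 ∉ ((A Δ (C Δ B))^c ∪ A)^c since 5 ∈ ((A Δ (C Δ B))^c ∪ A)
5 ∉ C and 5 ∈ A, so 5 ∉ C ∩ A
5 ∉ ((A Δ (C Δ B))^c ∪ A)^c and 5 ∉ (C ∩ A), so 5 ∉ ((A Δ (C Δ B))^c ∪ A)^c Δ (C ∩ A)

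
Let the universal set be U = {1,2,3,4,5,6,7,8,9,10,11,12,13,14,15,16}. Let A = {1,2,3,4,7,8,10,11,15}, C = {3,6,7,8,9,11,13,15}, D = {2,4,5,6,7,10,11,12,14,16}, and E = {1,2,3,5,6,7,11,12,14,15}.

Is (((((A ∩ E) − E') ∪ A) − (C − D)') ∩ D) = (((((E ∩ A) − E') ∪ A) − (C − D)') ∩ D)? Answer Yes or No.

A ∩ E = {1,2,3,7,11,15}
E' = {4,8,9,10,13,16}
(A ∩ E) − E' = {1,2,3,7,11,15}
((A ∩ E) − E') ∪ A = {1,2,3,4,7,8,10,11,15}
C − D = {3,8,9,13,15}
(C − D)' = {1,2,4,5,6,7,10,11,12,14,16}
(((A ∩ E) − E') ∪ A) − (C − D)' = {3,8,15}
((((A ∩ E) − E') ∪ A) − (C − D)') ∩ D = {}
E ∩ A = {1,2,3,7,11,15}
(E ∩ A) − E' = {1,2,3,7,11,15}
((E ∩ A) − E') ∪ A = {1,2,3,4,7,8,10,11,15}
(((E ∩ A) − E') ∪ A) − (C − D)' = {3,8,15}
((((E ∩ A) − E') ∪ A) − (C − D)') ∩ D = {}
Both equal {}, so ((((A ∩ E) − E') ∪ A) − (C − D)') ∩ D = ((((E ∩ A) − E') ∪ A) − (C − D)') ∩ D.

Yes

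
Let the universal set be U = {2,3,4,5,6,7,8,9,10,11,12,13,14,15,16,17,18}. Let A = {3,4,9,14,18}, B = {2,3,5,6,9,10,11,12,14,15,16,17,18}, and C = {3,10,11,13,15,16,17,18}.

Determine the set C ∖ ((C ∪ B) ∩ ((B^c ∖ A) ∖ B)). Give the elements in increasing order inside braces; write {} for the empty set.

C ∪ B = {2,3,5,6,9,10,11,12,13,14,15,16,17,18}
B^c = {4,7,8,13}
B^c ∖ A = {7,8,13}
(B^c ∖ A) ∖ B = {7,8,13}
(C ∪ B) ∩ ((B^c ∖ A) ∖ B) = {13}
C ∖ ((C ∪ B) ∩ ((B^c ∖ A) ∖ B)) = {3,10,11,15,16,17,18}

{3,10,11,15,16,17,18}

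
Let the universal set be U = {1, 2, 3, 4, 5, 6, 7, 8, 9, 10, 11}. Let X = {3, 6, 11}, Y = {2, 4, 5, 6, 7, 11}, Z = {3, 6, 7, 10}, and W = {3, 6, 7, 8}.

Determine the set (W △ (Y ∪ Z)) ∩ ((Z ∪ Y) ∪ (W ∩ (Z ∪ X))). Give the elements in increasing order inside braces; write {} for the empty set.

Y ∪ Z = {2, 3, 4, 5, 6, 7, 10, 11}
W △ (Y ∪ Z) = {2, 4, 5, 8, 10, 11}
Z ∪ Y = {2, 3, 4, 5, 6, 7, 10, 11}
Z ∪ X = {3, 6, 7, 10, 11}
W ∩ (Z ∪ X) = {3, 6, 7}
(Z ∪ Y) ∪ (W ∩ (Z ∪ X)) = {2, 3, 4, 5, 6, 7, 10, 11}
(W △ (Y ∪ Z)) ∩ ((Z ∪ Y) ∪ (W ∩ (Z ∪ X))) = {2, 4, 5, 10, 11}

{2, 4, 5, 10, 11}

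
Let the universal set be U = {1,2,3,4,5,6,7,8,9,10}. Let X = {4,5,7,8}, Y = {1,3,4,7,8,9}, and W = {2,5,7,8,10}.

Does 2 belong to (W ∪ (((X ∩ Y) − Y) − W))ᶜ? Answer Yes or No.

No

2 ∉ X and 2 ∉ Y, so 2 ∉ X ∩ Y
2 ∉ (X ∩ Y) and 2 ∉ Y, so 2 ∉ (X ∩ Y) − Y
2 ∉ ((X ∩ Y) − Y) and 2 ∈ W, so 2 ∉ ((X ∩ Y) − Y) − W
2 ∈ W and 2 ∉ (((X ∩ Y) − Y) − W), so 2 ∈ W ∪ (((X ∩ Y) − Y) − W)
2 ∉ (W ∪ (((X ∩ Y) − Y) − W))ᶜ since 2 ∈ (W ∪ (((X ∩ Y) − Y) − W))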